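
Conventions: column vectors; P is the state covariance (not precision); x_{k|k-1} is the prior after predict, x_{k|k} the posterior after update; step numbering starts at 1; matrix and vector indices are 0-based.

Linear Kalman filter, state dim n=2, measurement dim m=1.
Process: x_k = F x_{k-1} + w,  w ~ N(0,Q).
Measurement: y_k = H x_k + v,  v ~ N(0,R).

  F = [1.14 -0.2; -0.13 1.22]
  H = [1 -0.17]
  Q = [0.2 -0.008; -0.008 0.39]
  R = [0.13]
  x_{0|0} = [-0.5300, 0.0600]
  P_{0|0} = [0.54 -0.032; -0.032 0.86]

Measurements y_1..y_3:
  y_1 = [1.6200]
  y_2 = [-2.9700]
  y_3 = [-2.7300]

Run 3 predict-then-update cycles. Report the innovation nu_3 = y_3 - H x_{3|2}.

step 1: x^-=[-0.6162, 0.1421]  P^-=[0.9508 -0.3432; -0.3432 1.6893]  S=[1.2463]  K=[0.8097; -0.5058]  nu=[2.2604]  x^+=[1.2140, -1.0012]  P^+=[0.1337 0.1672; 0.1672 1.3704]
step 2: x^-=[1.5842, -1.3793]  P^-=[0.3523 -0.1253; -0.1253 2.3790]  S=[0.5937]  K=[0.6293; -0.8923]  nu=[-4.7887]  x^+=[-1.4295, 2.8936]  P^+=[0.1172 0.2081; 0.2081 1.9063]
step 3: x^-=[-2.2083, 3.7160]  P^-=[0.3337 -0.1957; -0.1957 3.1634]  S=[0.6216]  K=[0.5903; -1.1799]  nu=[0.1100]  x^+=[-2.1434, 3.5862]  P^+=[0.1171 0.2373; 0.2373 2.2979]

innov = [0.1100]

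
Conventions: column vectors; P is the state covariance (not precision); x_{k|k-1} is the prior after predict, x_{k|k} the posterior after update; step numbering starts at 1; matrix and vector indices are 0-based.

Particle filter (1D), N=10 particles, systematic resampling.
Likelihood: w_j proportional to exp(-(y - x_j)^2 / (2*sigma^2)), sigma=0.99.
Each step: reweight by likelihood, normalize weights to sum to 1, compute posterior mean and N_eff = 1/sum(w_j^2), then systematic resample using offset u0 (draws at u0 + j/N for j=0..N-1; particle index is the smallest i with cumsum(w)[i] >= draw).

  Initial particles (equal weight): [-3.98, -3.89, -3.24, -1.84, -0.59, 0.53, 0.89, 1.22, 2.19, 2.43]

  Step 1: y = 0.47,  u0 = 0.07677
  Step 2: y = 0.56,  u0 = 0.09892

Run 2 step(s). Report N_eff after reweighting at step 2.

step 1: w=[0.0000, 0.0000, 0.0002, 0.0180, 0.1542, 0.2731, 0.2500, 0.2053, 0.0605, 0.0385]  mean=0.7189  Neff=4.7956  idx=[4, 5, 5, 5, 6, 6, 6, 7, 7, 9]
step 2: w=[0.0628, 0.1232, 0.1232, 0.1232, 0.1166, 0.1166, 0.1166, 0.0987, 0.0987, 0.0207]  mean=0.7611  Neff=9.0816  idx=[1, 2, 2, 3, 4, 5, 6, 7, 8, 9]

N_eff = 9.0816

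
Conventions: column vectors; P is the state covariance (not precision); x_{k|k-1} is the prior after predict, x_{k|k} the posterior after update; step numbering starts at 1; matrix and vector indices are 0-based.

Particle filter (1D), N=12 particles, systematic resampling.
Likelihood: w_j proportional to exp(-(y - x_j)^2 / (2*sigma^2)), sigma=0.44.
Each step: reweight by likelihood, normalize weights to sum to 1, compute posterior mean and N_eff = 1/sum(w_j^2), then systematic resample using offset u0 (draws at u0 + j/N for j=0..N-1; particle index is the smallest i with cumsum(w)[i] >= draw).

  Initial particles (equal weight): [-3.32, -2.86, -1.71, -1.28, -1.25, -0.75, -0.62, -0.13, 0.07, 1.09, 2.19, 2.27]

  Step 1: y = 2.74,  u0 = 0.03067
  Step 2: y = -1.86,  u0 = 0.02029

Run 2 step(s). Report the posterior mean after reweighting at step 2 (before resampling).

step 1: w=[0.0000, 0.0000, 0.0000, 0.0000, 0.0000, 0.0000, 0.0000, 0.0000, 0.0000, 0.0009, 0.4471, 0.5520]  mean=2.2332  Neff=1.9816  idx=[10, 10, 10, 10, 10, 10, 11, 11, 11, 11, 11, 11]
step 2: w=[0.1407, 0.1407, 0.1407, 0.1407, 0.1407, 0.1407, 0.0260, 0.0260, 0.0260, 0.0260, 0.0260, 0.0260]  mean=2.2025  Neff=8.1412  idx=[0, 0, 1, 1, 2, 3, 3, 4, 4, 5, 6, 9]

post_mean = 2.2025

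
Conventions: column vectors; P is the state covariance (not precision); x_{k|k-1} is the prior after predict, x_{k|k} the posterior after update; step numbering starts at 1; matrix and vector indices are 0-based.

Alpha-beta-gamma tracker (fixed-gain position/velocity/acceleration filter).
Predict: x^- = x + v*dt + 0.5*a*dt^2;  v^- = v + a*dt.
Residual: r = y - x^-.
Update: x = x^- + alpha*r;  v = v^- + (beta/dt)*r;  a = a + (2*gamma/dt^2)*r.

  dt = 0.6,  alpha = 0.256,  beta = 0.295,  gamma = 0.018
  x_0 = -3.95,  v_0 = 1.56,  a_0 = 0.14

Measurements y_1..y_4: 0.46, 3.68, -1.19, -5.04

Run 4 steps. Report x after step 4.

x_post = 2.3768

step 1: x_pred=-2.9888  r=3.4488  x^+=-2.1059  v^+=3.3397  a^+=0.4849
step 2: x_pred=-0.0148  r=3.6948  x^+=0.9310  v^+=5.4472  a^+=0.8544
step 3: x_pred=4.3532  r=-5.5432  x^+=2.9341  v^+=3.2344  a^+=0.3000
step 4: x_pred=4.9288  r=-9.9688  x^+=2.3768  v^+=-1.4868  a^+=-0.6968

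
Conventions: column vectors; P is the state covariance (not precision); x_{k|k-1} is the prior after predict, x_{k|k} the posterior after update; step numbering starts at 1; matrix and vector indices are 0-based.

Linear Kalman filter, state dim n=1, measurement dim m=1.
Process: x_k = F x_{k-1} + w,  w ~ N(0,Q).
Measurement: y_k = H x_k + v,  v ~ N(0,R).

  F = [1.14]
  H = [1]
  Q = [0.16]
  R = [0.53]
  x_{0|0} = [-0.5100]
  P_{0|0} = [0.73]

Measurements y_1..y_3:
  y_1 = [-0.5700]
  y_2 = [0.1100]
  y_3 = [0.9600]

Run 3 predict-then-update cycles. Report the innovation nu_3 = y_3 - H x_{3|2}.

innov = [1.2339]

step 1: x^-=[-0.5814]  P^-=[1.1087]  S=[1.6387]  K=[0.6766]  nu=[0.0114]  x^+=[-0.5737]  P^+=[0.3586]
step 2: x^-=[-0.6540]  P^-=[0.6260]  S=[1.1560]  K=[0.5415]  nu=[0.7640]  x^+=[-0.2403]  P^+=[0.2870]
step 3: x^-=[-0.2739]  P^-=[0.5330]  S=[1.0630]  K=[0.5014]  nu=[1.2339]  x^+=[0.3448]  P^+=[0.2657]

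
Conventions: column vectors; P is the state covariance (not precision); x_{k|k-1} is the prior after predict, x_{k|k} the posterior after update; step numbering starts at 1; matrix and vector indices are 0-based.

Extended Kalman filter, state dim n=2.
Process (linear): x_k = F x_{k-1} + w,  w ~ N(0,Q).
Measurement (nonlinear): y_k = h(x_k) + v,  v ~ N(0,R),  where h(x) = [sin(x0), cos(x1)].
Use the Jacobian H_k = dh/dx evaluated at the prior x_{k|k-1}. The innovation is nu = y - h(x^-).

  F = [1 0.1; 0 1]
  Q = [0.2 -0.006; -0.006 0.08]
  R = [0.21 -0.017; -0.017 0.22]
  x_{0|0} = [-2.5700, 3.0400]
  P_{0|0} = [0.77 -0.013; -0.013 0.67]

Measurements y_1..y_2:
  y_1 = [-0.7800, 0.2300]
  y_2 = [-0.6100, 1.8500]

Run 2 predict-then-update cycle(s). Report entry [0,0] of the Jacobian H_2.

step 1: x^-=[-2.2660, 3.0400]  P^-=[0.9741 0.0480; 0.0480 0.7500]  H_jac=[-0.6405 0.0000; 0.0000 -0.1014]  S=[0.6097 -0.0139; -0.0139 0.2277]  K=[-1.0253 -0.0839; -0.0581 -0.3376]  nu=[-0.0121, 1.2248]  x^+=[-2.3564, 2.6272]  P^+=[0.3339 0.0101; 0.0101 0.7225]
step 2: x^-=[-2.0936, 2.6272]  P^-=[0.5432 0.0763; 0.0763 0.8025]  H_jac=[-0.4993 0.0000; 0.0000 -0.4920]  S=[0.3454 0.0018; 0.0018 0.4143]  K=[-0.7847 -0.0873; -0.1055 -0.9527]  nu=[0.2564, 2.7206]  x^+=[-2.5325, 0.0083]  P^+=[0.3270 0.0119; 0.0119 0.4224]

H_jac[0,0] = -0.4993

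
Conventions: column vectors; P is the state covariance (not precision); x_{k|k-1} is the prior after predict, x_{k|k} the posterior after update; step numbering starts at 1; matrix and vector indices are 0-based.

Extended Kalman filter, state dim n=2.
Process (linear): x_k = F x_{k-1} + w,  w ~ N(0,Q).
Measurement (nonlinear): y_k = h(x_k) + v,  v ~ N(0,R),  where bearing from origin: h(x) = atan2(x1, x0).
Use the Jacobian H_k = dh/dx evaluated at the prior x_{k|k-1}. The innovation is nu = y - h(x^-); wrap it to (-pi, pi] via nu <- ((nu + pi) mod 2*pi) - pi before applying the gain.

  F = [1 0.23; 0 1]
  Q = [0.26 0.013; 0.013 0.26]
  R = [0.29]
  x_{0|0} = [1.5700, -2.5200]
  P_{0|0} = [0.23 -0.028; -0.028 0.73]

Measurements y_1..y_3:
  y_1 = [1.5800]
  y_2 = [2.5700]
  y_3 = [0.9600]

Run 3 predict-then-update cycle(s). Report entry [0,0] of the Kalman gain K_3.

step 1: x^-=[0.9904, -2.5200]  P^-=[0.5157 0.1529; 0.1529 0.9900]  H_jac=[0.3437 0.1351]  S=[0.3832]  K=[0.5165; 0.4862]  nu=[2.7763]  x^+=[2.4244, -1.1703]  P^+=[0.4135 0.0567; 0.0567 0.8994]
step 2: x^-=[2.1553, -1.1703]  P^-=[0.7472 0.2765; 0.2765 1.1594]  H_jac=[0.1946 0.3583]  S=[0.5057]  K=[0.4834; 0.9279]  nu=[3.0674]  x^+=[3.6381, 1.6761]  P^+=[0.6290 0.0497; 0.0497 0.7240]
step 3: x^-=[4.0236, 1.6761]  P^-=[0.9501 0.2292; 0.2292 0.9840]  H_jac=[-0.0882 0.2118]  S=[0.3330]  K=[-0.1060; 0.5651]  nu=[0.5653]  x^+=[3.9637, 1.9956]  P^+=[0.9464 0.2492; 0.2492 0.8776]

K[0,0] = -0.1060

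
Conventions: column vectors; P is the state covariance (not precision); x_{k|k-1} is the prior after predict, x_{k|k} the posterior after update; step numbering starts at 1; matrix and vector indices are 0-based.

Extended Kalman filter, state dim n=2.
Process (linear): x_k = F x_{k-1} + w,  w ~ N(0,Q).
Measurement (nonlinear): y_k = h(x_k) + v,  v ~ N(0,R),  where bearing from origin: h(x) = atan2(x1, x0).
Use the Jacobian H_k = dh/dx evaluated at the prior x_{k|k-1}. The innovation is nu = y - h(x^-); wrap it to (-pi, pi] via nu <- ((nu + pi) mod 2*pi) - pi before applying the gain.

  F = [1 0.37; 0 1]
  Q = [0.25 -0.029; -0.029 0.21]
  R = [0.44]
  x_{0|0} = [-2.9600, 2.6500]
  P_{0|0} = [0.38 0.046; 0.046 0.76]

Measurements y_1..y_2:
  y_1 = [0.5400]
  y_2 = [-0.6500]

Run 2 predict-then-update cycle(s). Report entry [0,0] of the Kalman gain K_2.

step 1: x^-=[-1.9795, 2.6500]  P^-=[0.7681 0.2982; 0.2982 0.9700]  H_jac=[-0.2422 -0.1809]  S=[0.5429]  K=[-0.4420; -0.4563]  nu=[-1.6724]  x^+=[-1.2403, 3.4130]  P^+=[0.6620 0.1887; 0.1887 0.8570]
step 2: x^-=[0.0225, 3.4130]  P^-=[1.1690 0.4768; 0.4768 1.0670]  H_jac=[-0.2930 0.0019]  S=[0.5398]  K=[-0.6328; -0.2550]  nu=[-2.2142]  x^+=[1.4236, 3.9775]  P^+=[0.9528 0.3897; 0.3897 1.0319]

K[0,0] = -0.6328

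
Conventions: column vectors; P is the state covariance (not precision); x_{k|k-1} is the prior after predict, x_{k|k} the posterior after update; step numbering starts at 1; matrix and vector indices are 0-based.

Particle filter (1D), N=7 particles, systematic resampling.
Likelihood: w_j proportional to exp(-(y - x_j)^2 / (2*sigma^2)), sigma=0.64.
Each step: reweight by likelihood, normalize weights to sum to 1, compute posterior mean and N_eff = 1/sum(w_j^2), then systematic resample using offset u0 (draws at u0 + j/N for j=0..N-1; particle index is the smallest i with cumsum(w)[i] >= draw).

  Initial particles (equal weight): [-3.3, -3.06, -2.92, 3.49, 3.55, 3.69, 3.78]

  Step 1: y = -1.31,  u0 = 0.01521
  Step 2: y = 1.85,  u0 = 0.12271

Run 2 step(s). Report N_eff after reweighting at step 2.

step 1: w=[0.1075, 0.3215, 0.5710, 0.0000, 0.0000, 0.0000, 0.0000]  mean=-3.0059  Neff=2.2678  idx=[0, 1, 1, 2, 2, 2, 2]
step 2: w=[0.0023, 0.0435, 0.0435, 0.2277, 0.2277, 0.2277, 0.2277]  mean=-2.9331  Neff=4.7368  idx=[3, 3, 4, 5, 5, 6, 6]

N_eff = 4.7368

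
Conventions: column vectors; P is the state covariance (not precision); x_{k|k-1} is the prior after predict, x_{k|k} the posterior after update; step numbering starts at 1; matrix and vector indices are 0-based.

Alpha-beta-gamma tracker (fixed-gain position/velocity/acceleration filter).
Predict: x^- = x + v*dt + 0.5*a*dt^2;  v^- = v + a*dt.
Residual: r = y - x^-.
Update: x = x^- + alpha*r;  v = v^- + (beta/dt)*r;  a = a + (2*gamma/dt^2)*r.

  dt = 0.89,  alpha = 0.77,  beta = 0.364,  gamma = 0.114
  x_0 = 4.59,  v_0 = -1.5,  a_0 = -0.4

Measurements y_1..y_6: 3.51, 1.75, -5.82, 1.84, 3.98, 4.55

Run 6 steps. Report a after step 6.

step 1: x_pred=3.0966  r=0.4134  x^+=3.4149  v^+=-1.6869  a^+=-0.2810
step 2: x_pred=1.8023  r=-0.0523  x^+=1.7620  v^+=-1.9584  a^+=-0.2960
step 3: x_pred=-0.0982  r=-5.7218  x^+=-4.5040  v^+=-4.5620  a^+=-1.9430
step 4: x_pred=-9.3337  r=11.1737  x^+=-0.7300  v^+=-1.7214  a^+=1.2732
step 5: x_pred=-1.7577  r=5.7377  x^+=2.6603  v^+=1.7585  a^+=2.9248
step 6: x_pred=5.3837  r=-0.8337  x^+=4.7418  v^+=4.0206  a^+=2.6848

a_post = 2.6848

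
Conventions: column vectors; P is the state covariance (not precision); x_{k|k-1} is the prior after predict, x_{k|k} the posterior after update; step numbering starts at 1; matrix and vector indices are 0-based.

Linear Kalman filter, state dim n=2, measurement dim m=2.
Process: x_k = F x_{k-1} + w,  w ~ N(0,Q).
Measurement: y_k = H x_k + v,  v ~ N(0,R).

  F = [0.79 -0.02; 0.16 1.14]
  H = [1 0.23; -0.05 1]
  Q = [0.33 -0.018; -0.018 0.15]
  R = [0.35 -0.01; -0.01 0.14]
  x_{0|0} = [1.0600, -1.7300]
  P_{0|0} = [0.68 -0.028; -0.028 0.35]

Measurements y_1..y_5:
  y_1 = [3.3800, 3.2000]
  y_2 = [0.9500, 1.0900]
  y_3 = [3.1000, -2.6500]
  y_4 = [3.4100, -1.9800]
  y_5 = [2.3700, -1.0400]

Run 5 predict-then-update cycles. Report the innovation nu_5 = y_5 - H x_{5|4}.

innov = [0.2913, 0.1673]

step 1: x^-=[0.8720, -1.8026]  P^-=[0.7554 0.0348; 0.0348 0.6121]  S=[1.1538 0.1274; 0.1274 0.7505]  K=[0.6747 -0.1185; 0.0636 0.8025]  nu=[2.9226, 5.0462]  x^+=[2.2461, 2.4325]  P^+=[0.2400 -0.0113; -0.0113 0.1111]
step 2: x^-=[1.7258, 3.1325]  P^-=[0.4802 -0.0004; -0.0004 0.2964]  S=[0.8457 0.0338; 0.0338 0.4377]  K=[0.5717 -0.0999; 0.0533 0.6732]  nu=[-1.4962, -1.9562]  x^+=[1.0658, 1.7358]  P^+=[0.2033 -0.0095; -0.0095 0.0932]
step 3: x^-=[0.8072, 2.1493]  P^-=[0.4572 -0.0030; -0.0030 0.2729]  S=[0.8203 0.0270; 0.0270 0.4143]  K=[0.5598 -0.0988; 0.0513 0.6557]  nu=[1.7984, -4.7590]  x^+=[2.2842, -0.8786]  P^+=[0.1991 -0.0095; -0.0095 0.0908]
step 4: x^-=[1.8221, -0.6362]  P^-=[0.4546 -0.0034; -0.0034 0.2697]  S=[0.8173 0.0259; 0.0259 0.4111]  K=[0.5584 -0.0988; 0.0510 0.6531]  nu=[1.7343, -1.2527]  x^+=[2.9142, -1.3658]  P^+=[0.1986 -0.0095; -0.0095 0.0904]
step 5: x^-=[2.3295, -1.0908]  P^-=[0.4543 -0.0035; -0.0035 0.2692]  S=[0.8169 0.0258; 0.0258 0.4107]  K=[0.5582 -0.0988; 0.0510 0.6527]  nu=[0.2913, 0.1673]  x^+=[2.4757, -0.9668]  P^+=[0.1985 -0.0095; -0.0095 0.0904]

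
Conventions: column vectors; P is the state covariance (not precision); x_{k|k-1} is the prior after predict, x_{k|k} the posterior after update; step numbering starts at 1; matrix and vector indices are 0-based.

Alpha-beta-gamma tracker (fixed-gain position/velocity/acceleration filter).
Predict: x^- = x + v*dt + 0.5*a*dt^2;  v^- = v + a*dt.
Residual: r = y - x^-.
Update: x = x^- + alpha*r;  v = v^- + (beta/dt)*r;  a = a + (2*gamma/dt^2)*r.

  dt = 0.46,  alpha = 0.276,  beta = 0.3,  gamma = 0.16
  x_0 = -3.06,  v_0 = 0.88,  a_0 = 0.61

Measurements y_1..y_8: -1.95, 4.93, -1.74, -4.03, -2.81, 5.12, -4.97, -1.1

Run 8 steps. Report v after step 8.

step 1: x_pred=-2.5907  r=0.6407  x^+=-2.4138  v^+=1.5784  a^+=1.5789
step 2: x_pred=-1.5207  r=6.4507  x^+=0.2597  v^+=6.5117  a^+=11.3342
step 3: x_pred=4.4542  r=-6.1942  x^+=2.7446  v^+=7.6857  a^+=1.9668
step 4: x_pred=6.4881  r=-10.5181  x^+=3.5851  v^+=1.7308  a^+=-13.9397
step 5: x_pred=2.9065  r=-5.7165  x^+=1.3287  v^+=-8.4096  a^+=-22.5846
step 6: x_pred=-4.9291  r=10.0491  x^+=-2.1556  v^+=-12.2447  a^+=-7.3874
step 7: x_pred=-8.5697  r=3.5997  x^+=-7.5762  v^+=-13.2953  a^+=-1.9436
step 8: x_pred=-13.8977  r=12.7977  x^+=-10.3655  v^+=-5.8430  a^+=17.4102

v_post = -5.8430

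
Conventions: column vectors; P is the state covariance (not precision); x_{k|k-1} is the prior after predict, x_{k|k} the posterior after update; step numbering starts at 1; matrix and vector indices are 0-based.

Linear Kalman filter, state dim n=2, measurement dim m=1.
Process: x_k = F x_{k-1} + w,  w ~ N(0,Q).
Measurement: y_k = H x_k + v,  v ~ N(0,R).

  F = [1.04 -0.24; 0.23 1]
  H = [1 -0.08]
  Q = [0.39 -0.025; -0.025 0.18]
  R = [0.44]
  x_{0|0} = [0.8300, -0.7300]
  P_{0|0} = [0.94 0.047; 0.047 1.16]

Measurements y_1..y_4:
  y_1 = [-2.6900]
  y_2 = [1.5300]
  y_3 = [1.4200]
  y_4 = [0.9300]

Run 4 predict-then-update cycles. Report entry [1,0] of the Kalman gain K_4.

step 1: x^-=[1.0384, -0.5391]  P^-=[1.4501 -0.0323; -0.0323 1.4113]  S=[1.9043]  K=[0.7628; -0.0762]  nu=[-3.7715]  x^+=[-1.8387, -0.2516]  P^+=[0.3419 0.0785; 0.0785 1.4003]
step 2: x^-=[-1.8518, -0.6745]  P^-=[0.8013 -0.2020; -0.2020 1.6345]  S=[1.2841]  K=[0.6366; -0.2591]  nu=[3.3279]  x^+=[0.2667, -1.5368]  P^+=[0.2809 0.0098; 0.0098 1.5482]
step 3: x^-=[0.6462, -1.4755]  P^-=[0.7781 -0.3197; -0.3197 1.7476]  S=[1.2804]  K=[0.6277; -0.3589]  nu=[0.6557]  x^+=[1.0578, -1.7108]  P^+=[0.2737 -0.0313; -0.0313 1.5827]
step 4: x^-=[1.5107, -1.4675]  P^-=[0.7928 -0.3702; -0.3702 1.7628]  S=[1.3033]  K=[0.6310; -0.3923]  nu=[-0.6981]  x^+=[1.0702, -1.1937]  P^+=[0.2738 -0.0476; -0.0476 1.5623]

K[1,0] = -0.3923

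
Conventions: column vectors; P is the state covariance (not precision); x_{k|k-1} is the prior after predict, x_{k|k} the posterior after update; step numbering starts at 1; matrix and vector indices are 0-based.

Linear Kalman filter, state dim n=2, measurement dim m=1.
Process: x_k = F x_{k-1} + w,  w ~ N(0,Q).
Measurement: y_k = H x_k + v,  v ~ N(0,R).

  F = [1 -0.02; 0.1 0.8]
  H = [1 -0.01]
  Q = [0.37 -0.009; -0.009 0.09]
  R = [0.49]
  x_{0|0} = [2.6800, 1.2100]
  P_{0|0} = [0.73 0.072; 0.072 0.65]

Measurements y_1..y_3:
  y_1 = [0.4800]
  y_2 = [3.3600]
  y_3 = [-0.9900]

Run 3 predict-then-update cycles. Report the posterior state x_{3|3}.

x_post = [0.4770, 1.0211]

step 1: x^-=[2.6558, 1.2360]  P^-=[1.0974 0.1111; 0.1111 0.5248]  S=[1.5852]  K=[0.6916; 0.0667]  nu=[-2.1634]  x^+=[1.1597, 1.0916]  P^+=[0.3392 0.0379; 0.0379 0.5178]
step 2: x^-=[1.1378, 0.9892]  P^-=[0.7079 0.0469; 0.0469 0.4308]  S=[1.1970]  K=[0.5910; 0.0356]  nu=[2.2321]  x^+=[2.4570, 1.0686]  P^+=[0.2898 0.0217; 0.0217 0.4293]
step 3: x^-=[2.4356, 1.1006]  P^-=[0.6591 0.0304; 0.0304 0.3711]  S=[1.1485]  K=[0.5736; 0.0233]  nu=[-3.4146]  x^+=[0.4770, 1.0211]  P^+=[0.2812 0.0151; 0.0151 0.3705]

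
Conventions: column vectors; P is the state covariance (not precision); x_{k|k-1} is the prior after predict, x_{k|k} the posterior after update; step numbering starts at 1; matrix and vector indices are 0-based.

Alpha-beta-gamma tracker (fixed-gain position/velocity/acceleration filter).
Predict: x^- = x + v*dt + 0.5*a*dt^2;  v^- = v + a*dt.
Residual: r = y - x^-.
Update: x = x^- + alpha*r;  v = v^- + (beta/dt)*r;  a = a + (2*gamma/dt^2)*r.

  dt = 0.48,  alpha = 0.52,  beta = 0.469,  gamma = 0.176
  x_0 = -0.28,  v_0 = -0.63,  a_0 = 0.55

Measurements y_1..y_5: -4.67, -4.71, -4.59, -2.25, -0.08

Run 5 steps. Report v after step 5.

v_post = 10.5357

step 1: x_pred=-0.5190  r=-4.1510  x^+=-2.6775  v^+=-4.4218  a^+=-5.7917
step 2: x_pred=-5.4672  r=0.7572  x^+=-5.0735  v^+=-6.4620  a^+=-4.6349
step 3: x_pred=-8.7092  r=4.1192  x^+=-6.5672  v^+=-4.6620  a^+=1.6583
step 4: x_pred=-8.6139  r=6.3639  x^+=-5.3047  v^+=2.3521  a^+=11.3809
step 5: x_pred=-2.8646  r=2.7846  x^+=-1.4166  v^+=10.5357  a^+=15.6352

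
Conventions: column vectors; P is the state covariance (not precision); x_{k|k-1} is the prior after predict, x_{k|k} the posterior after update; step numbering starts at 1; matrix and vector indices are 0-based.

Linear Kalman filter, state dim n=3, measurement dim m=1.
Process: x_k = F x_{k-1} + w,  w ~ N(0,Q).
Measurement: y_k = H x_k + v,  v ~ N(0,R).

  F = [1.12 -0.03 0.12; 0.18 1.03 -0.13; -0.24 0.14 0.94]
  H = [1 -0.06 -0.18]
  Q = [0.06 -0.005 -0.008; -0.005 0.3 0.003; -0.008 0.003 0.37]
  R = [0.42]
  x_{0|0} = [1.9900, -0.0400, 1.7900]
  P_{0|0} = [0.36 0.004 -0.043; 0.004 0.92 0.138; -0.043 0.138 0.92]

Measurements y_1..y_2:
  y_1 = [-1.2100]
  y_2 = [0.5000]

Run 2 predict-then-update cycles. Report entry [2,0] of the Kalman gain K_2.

step 1: x^-=[2.4448, 0.0843, 1.1994]  P^-=[0.5128 0.0523 -0.0498; 0.0523 1.2698 0.1293; -0.0498 0.1293 1.2771]  S=[0.9932]  K=[0.5222; -0.0475; -0.2894]  nu=[-3.4338]  x^+=[0.6516, 0.2473, 2.1932]  P^+=[0.2420 0.0769 0.1003; 0.0769 1.2675 0.1156; 0.1003 0.1156 1.1939]
step 2: x^-=[0.9856, 0.0869, 1.9398]  P^-=[0.4028 0.0766 0.1703; 0.0766 1.6656 0.1423; 0.1703 0.1423 1.4438]  S=[0.8082]  K=[0.4548; -0.0605; -0.1214]  nu=[-0.1312]  x^+=[0.9259, 0.0948, 1.9557]  P^+=[0.2357 0.0989 0.2149; 0.0989 1.6627 0.1364; 0.2149 0.1364 1.4319]

K[2,0] = -0.1214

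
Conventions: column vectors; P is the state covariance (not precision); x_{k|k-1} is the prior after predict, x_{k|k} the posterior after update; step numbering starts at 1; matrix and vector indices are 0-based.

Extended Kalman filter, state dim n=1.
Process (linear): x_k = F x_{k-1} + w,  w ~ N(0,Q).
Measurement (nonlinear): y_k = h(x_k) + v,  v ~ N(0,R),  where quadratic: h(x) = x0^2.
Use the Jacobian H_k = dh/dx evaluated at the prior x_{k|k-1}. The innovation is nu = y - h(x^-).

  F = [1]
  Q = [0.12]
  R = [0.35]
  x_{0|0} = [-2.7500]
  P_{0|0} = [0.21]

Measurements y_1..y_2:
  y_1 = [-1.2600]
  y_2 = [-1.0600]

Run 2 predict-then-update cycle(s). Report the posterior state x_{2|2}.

x_post = [-0.4882]

step 1: x^-=[-2.7500]  P^-=[0.3300]  H_jac=[-5.5000]  S=[10.3325]  K=[-0.1757]  nu=[-8.8225]  x^+=[-1.2002]  P^+=[0.0112]
step 2: x^-=[-1.2002]  P^-=[0.1312]  H_jac=[-2.4005]  S=[1.1059]  K=[-0.2847]  nu=[-2.5006]  x^+=[-0.4882]  P^+=[0.0415]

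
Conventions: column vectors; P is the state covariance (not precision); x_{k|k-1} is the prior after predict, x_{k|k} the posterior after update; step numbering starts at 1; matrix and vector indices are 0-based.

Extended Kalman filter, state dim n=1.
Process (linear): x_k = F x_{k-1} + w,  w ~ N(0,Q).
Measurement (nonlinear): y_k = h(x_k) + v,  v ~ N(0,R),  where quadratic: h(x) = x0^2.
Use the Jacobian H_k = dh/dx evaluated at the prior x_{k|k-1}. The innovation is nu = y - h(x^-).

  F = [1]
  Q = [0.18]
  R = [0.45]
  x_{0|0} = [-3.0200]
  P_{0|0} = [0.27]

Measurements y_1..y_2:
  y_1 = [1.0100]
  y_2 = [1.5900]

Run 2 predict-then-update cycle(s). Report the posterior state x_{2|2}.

x_post = [-1.3859]

step 1: x^-=[-3.0200]  P^-=[0.4500]  H_jac=[-6.0400]  S=[16.8667]  K=[-0.1611]  nu=[-8.1104]  x^+=[-1.7130]  P^+=[0.0120]
step 2: x^-=[-1.7130]  P^-=[0.1920]  H_jac=[-3.4261]  S=[2.7038]  K=[-0.2433]  nu=[-1.3445]  x^+=[-1.3859]  P^+=[0.0320]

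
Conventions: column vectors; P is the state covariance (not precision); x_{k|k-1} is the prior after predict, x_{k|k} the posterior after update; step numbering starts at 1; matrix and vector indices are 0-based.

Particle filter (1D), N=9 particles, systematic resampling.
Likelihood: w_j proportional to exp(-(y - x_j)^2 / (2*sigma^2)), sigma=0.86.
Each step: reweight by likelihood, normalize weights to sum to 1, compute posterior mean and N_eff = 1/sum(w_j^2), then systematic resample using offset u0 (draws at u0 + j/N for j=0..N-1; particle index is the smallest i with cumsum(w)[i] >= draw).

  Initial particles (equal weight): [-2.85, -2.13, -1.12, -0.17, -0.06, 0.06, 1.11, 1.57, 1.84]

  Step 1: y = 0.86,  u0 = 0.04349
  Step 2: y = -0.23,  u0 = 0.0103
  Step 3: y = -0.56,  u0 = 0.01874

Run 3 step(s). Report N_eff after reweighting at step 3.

step 1: w=[0.0000, 0.0006, 0.0178, 0.1231, 0.1423, 0.1636, 0.2417, 0.1793, 0.1317]  mean=0.7512  Neff=5.8700  idx=[3, 4, 4, 5, 6, 6, 7, 7, 8]
step 2: w=[0.2088, 0.2053, 0.2053, 0.1978, 0.0622, 0.0622, 0.0234, 0.0234, 0.0116]  mean=0.1846  Neff=5.6819  idx=[0, 0, 1, 1, 2, 2, 3, 3, 5]
step 3: w=[0.1312, 0.1312, 0.1228, 0.1228, 0.1228, 0.1228, 0.1121, 0.1121, 0.0221]  mean=-0.0361  Neff=8.3059  idx=[0, 0, 1, 2, 3, 4, 5, 6, 7]

N_eff = 8.3059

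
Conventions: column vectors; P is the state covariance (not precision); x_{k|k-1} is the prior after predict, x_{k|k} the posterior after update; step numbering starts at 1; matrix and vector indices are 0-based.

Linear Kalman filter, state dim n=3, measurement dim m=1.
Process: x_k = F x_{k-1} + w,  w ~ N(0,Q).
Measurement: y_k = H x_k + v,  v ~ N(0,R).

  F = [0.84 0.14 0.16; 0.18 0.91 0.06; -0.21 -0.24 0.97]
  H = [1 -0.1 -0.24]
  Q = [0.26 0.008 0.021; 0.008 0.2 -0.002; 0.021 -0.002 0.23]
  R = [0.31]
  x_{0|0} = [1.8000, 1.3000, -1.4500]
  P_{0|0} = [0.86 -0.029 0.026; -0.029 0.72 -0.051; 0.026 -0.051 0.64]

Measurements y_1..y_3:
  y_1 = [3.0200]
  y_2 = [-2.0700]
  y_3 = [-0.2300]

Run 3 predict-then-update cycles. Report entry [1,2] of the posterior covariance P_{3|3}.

P_post[1,2] = -0.3132

step 1: x^-=[1.4620, 1.4200, -2.0965]  P^-=[0.8952 0.2072 -0.0335; 0.2072 0.8119 -0.1878; -0.0335 -0.1878 0.9218]  S=[1.2320]  K=[0.7163; 0.1389; -0.1915]  nu=[1.1968]  x^+=[2.3193, 1.5862, -2.3257]  P^+=[0.2630 0.0847 0.1355; 0.0847 0.7881 -0.1550; 0.1355 -0.1550 0.8766]
step 2: x^-=[1.7982, 1.7214, -3.1237]  P^-=[0.5329 0.2103 0.1554; 0.2103 0.8781 -0.2655; 0.1554 -0.2655 1.1373]  S=[0.7878]  K=[0.6024; 0.2364; -0.1155]  nu=[-4.4457]  x^+=[-0.8799, 0.6705, -2.6100]  P^+=[0.2470 0.0981 0.2102; 0.0981 0.8340 -0.2440; 0.2102 -0.2440 1.1268]
step 3: x^-=[-1.0629, 0.2951, -2.5078]  P^-=[0.5481 0.2190 0.2421; 0.2190 0.9128 -0.3287; 0.2421 -0.3287 1.3870]  S=[0.7714]  K=[0.6069; 0.2678; -0.0751]  nu=[0.2605]  x^+=[-0.9048, 0.3649, -2.5274]  P^+=[0.2640 0.0936 0.2772; 0.0936 0.8574 -0.3132; 0.2772 -0.3132 1.3826]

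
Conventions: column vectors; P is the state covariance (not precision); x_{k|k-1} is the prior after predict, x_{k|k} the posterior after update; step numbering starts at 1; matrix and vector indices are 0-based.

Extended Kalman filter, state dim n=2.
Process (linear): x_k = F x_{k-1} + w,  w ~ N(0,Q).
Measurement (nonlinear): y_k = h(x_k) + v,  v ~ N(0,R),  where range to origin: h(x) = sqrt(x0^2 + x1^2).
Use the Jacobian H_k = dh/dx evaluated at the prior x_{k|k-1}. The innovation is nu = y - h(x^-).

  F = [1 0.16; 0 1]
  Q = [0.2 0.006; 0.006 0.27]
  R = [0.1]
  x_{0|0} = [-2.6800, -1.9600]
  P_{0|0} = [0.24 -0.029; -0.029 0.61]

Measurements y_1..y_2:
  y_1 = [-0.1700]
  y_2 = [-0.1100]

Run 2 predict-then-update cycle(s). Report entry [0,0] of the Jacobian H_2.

step 1: x^-=[-2.9936, -1.9600]  P^-=[0.4463 0.0746; 0.0746 0.8800]  H_jac=[-0.8366 -0.5478]  S=[0.7448]  K=[-0.5562; -0.7310]  nu=[-3.7482]  x^+=[-0.9088, 0.7798]  P^+=[0.2159 -0.2282; -0.2282 0.4820]
step 2: x^-=[-0.7841, 0.7798]  P^-=[0.3552 -0.1451; -0.1451 0.7520]  H_jac=[-0.7090 0.7052]  S=[0.7976]  K=[-0.4440; 0.7938]  nu=[-1.2158]  x^+=[-0.2442, -0.1854]  P^+=[0.1979 0.1361; 0.1361 0.2494]

H_jac[0,0] = -0.7090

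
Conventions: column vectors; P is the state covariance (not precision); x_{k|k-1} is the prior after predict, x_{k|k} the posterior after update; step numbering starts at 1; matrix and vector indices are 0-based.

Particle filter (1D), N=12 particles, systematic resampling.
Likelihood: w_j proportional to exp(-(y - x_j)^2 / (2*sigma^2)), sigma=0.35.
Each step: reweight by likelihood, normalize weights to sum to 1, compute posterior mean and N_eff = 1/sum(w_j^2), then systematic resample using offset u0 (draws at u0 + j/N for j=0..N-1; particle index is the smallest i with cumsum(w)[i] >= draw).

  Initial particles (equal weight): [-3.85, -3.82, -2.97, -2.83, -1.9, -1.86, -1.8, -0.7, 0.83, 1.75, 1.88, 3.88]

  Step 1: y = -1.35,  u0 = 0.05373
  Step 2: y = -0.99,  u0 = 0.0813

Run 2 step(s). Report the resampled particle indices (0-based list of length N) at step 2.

resampled_idx = [4, 7, 9, 10, 10, 10, 10, 11, 11, 11, 11, 11]

step 1: w=[0.0000, 0.0000, 0.0000, 0.0001, 0.2322, 0.2761, 0.3493, 0.1423, 0.0000, 0.0000, 0.0000, 0.0000]  mean=-1.6834  Neff=3.6712  idx=[4, 4, 4, 5, 5, 5, 6, 6, 6, 6, 7, 7]
step 2: w=[0.0176, 0.0176, 0.0176, 0.0236, 0.0236, 0.0236, 0.0356, 0.0356, 0.0356, 0.0356, 0.3671, 0.3671]  mean=-1.0019  Neff=3.6073  idx=[4, 7, 9, 10, 10, 10, 10, 11, 11, 11, 11, 11]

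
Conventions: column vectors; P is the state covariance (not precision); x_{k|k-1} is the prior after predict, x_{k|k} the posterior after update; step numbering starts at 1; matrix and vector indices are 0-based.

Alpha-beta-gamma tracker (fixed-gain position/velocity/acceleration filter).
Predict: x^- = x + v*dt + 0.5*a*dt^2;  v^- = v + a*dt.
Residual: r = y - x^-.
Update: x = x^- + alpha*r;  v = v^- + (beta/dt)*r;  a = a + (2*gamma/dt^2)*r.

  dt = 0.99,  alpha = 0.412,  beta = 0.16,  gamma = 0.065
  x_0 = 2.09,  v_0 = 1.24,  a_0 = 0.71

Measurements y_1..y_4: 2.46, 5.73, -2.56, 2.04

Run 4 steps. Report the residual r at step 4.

step 1: x_pred=3.6655  r=-1.2055  x^+=3.1689  v^+=1.7481  a^+=0.5501
step 2: x_pred=5.1690  r=0.5610  x^+=5.4001  v^+=2.3833  a^+=0.6245
step 3: x_pred=8.0657  r=-10.6257  x^+=3.6879  v^+=1.2843  a^+=-0.7849
step 4: x_pred=4.5747  r=-2.5347  x^+=3.5304  v^+=0.0976  a^+=-1.1211

resid = -2.5347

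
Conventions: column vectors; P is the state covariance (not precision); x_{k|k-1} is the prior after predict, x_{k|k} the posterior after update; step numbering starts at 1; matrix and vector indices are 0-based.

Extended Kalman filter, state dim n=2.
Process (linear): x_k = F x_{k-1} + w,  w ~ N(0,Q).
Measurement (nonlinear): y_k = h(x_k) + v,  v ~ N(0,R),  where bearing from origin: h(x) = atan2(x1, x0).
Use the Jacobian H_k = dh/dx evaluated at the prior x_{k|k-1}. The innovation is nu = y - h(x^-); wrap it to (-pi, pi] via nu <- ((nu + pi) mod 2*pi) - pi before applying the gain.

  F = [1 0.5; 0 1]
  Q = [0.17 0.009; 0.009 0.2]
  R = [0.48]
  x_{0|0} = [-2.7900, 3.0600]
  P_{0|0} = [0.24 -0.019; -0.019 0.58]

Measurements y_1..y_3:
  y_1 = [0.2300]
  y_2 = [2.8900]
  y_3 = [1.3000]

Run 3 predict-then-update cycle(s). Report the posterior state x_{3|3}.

x_post = [1.9559, 3.3080]

step 1: x^-=[-1.2600, 3.0600]  P^-=[0.5360 0.2800; 0.2800 0.7800]  H_jac=[-0.2794 -0.1151]  S=[0.5502]  K=[-0.3308; -0.3053]  nu=[-1.7314]  x^+=[-0.6873, 3.5886]  P^+=[0.4758 0.2244; 0.2244 0.7287]
step 2: x^-=[1.1070, 3.5886]  P^-=[1.0524 0.5978; 0.5978 0.9287]  H_jac=[-0.2544 0.0785]  S=[0.5300]  K=[-0.4167; -0.1495]  nu=[1.6184]  x^+=[0.4326, 3.3468]  P^+=[0.9604 0.5648; 0.5648 0.9169]
step 3: x^-=[2.1059, 3.3468]  P^-=[1.9244 1.0322; 1.0322 1.1169]  H_jac=[-0.2140 0.1347]  S=[0.5289]  K=[-0.5159; -0.1333]  nu=[0.2909]  x^+=[1.9559, 3.3080]  P^+=[1.7836 0.9958; 0.9958 1.1075]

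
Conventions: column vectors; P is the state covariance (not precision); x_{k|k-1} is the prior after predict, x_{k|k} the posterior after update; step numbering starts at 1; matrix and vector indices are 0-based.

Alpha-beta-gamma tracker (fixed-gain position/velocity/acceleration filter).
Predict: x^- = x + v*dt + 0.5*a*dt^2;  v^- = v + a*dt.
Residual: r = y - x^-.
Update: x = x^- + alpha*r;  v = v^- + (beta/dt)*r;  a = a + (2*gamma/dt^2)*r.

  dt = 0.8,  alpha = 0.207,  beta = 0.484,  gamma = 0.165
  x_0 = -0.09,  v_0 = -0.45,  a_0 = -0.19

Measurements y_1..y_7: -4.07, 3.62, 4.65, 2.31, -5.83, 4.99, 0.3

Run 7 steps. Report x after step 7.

x_post = -0.8097

step 1: x_pred=-0.5108  r=-3.5592  x^+=-1.2476  v^+=-2.7553  a^+=-2.0252
step 2: x_pred=-4.0999  r=7.7199  x^+=-2.5019  v^+=0.2950  a^+=1.9553
step 3: x_pred=-1.6401  r=6.2901  x^+=-0.3381  v^+=5.6648  a^+=5.1987
step 4: x_pred=5.8574  r=-3.5474  x^+=5.1231  v^+=7.6776  a^+=3.3696
step 5: x_pred=12.3434  r=-18.1734  x^+=8.5815  v^+=-0.6217  a^+=-6.0011
step 6: x_pred=6.1639  r=-1.1739  x^+=5.9209  v^+=-6.1327  a^+=-6.6064
step 7: x_pred=-1.0994  r=1.3994  x^+=-0.8097  v^+=-10.5712  a^+=-5.8848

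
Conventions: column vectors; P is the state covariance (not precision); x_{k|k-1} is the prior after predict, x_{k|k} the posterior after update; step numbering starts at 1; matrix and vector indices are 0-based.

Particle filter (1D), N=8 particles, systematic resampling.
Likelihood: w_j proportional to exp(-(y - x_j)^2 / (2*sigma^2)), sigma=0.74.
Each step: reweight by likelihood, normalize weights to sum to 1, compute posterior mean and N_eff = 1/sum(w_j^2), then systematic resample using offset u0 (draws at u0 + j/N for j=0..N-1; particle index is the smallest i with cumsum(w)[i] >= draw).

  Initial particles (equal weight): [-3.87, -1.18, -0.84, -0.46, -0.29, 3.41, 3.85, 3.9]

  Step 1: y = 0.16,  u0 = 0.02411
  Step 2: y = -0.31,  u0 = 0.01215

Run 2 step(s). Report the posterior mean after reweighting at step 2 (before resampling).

post_mean = -0.5227

step 1: w=[0.0000, 0.0911, 0.1883, 0.3304, 0.3901, 0.0000, 0.0000, 0.0000]  mean=-0.5307  Neff=3.2772  idx=[1, 2, 2, 3, 3, 4, 4, 4]
step 2: w=[0.0715, 0.1104, 0.1104, 0.1398, 0.1398, 0.1427, 0.1427, 0.1427]  mean=-0.5227  Neff=7.7124  idx=[0, 1, 2, 3, 4, 5, 6, 7]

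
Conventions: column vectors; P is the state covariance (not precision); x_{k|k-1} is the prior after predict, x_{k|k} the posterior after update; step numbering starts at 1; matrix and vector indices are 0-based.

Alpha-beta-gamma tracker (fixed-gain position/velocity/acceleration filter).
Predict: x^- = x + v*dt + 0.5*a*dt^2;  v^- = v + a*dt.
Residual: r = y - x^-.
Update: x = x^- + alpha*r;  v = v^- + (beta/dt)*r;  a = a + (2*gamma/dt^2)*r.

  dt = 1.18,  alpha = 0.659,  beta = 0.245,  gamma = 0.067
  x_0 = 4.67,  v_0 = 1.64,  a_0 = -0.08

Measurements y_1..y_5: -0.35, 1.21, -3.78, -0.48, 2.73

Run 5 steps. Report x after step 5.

x_post = -0.2386

step 1: x_pred=6.5495  r=-6.8995  x^+=2.0027  v^+=0.1131  a^+=-0.7440
step 2: x_pred=1.6182  r=-0.4082  x^+=1.3492  v^+=-0.8496  a^+=-0.7833
step 3: x_pred=-0.1986  r=-3.5814  x^+=-2.5587  v^+=-2.5174  a^+=-1.1279
step 4: x_pred=-6.3146  r=5.8346  x^+=-2.4696  v^+=-2.6370  a^+=-0.5664
step 5: x_pred=-5.9756  r=8.7056  x^+=-0.2386  v^+=-1.4978  a^+=0.2714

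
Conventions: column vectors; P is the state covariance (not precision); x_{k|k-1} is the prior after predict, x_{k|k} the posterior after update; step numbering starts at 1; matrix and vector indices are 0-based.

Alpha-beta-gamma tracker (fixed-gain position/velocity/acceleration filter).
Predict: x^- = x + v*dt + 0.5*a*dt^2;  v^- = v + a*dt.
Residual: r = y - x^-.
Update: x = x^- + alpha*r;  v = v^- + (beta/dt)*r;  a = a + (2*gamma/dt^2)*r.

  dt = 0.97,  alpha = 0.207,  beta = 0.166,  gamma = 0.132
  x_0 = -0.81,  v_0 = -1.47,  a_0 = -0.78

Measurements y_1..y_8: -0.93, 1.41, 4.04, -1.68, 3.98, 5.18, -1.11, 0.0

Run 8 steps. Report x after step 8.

step 1: x_pred=-2.6029  r=1.6729  x^+=-2.2566  v^+=-1.9403  a^+=-0.3106
step 2: x_pred=-4.2848  r=5.6948  x^+=-3.1060  v^+=-1.2671  a^+=1.2872
step 3: x_pred=-3.7294  r=7.7694  x^+=-2.1212  v^+=1.3112  a^+=3.4672
step 4: x_pred=0.7818  r=-2.4618  x^+=0.2722  v^+=4.2531  a^+=2.7765
step 5: x_pred=5.7039  r=-1.7239  x^+=5.3471  v^+=6.6512  a^+=2.2928
step 6: x_pred=12.8774  r=-7.6974  x^+=11.2840  v^+=7.5579  a^+=0.1330
step 7: x_pred=18.6778  r=-19.7878  x^+=14.5817  v^+=4.3006  a^+=-5.4191
step 8: x_pred=16.2039  r=-16.2039  x^+=12.8497  v^+=-3.7290  a^+=-9.9656

x_post = 12.8497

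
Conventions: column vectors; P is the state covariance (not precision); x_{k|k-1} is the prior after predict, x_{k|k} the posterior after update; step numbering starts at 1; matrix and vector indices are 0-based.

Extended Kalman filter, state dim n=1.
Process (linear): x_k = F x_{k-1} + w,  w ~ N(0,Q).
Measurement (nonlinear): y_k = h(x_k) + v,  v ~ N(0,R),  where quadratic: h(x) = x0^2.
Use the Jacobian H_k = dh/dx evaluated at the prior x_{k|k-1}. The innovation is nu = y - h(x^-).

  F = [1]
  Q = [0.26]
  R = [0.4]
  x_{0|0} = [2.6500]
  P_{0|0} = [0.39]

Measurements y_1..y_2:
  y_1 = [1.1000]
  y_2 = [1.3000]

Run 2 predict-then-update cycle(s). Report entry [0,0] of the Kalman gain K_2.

step 1: x^-=[2.6500]  P^-=[0.6500]  H_jac=[5.3000]  S=[18.6585]  K=[0.1846]  nu=[-5.9225]  x^+=[1.5565]  P^+=[0.0139]
step 2: x^-=[1.5565]  P^-=[0.2739]  H_jac=[3.1130]  S=[3.0546]  K=[0.2792]  nu=[-1.1227]  x^+=[1.2431]  P^+=[0.0359]

K[0,0] = 0.2792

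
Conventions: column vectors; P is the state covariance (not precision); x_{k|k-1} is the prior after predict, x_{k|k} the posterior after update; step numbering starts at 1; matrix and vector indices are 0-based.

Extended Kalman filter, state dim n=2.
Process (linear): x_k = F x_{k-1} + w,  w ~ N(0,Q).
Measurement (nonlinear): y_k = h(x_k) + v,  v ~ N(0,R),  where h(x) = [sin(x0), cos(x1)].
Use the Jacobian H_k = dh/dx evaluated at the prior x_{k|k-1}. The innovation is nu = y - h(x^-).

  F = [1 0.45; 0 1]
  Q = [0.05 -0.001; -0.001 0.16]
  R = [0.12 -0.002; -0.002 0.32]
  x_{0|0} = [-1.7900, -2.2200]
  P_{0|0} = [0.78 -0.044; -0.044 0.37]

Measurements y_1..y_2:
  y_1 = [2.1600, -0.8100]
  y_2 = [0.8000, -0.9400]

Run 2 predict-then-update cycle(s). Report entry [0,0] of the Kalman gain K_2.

K[0,0] = 0.6431

step 1: x^-=[-2.7890, -2.2200]  P^-=[0.8653 0.1215; 0.1215 0.5300]  H_jac=[-0.9385 0.0000; 0.0000 0.7966]  S=[0.8821 -0.0928; -0.0928 0.6563]  K=[-0.9188 0.0175; -0.0625 0.6344]  nu=[2.5053, -0.2054]  x^+=[-5.0944, -2.5069]  P^+=[0.1175 0.0093; 0.0093 0.2550]
step 2: x^-=[-6.2225, -2.5069]  P^-=[0.2276 0.1231; 0.1231 0.4150]  H_jac=[0.9982 0.0000; 0.0000 0.5929]  S=[0.3467 0.0709; 0.0709 0.4659]  K=[0.6431 0.0589; 0.2544 0.4895]  nu=[0.7394, -0.1347]  x^+=[-5.7550, -2.3848]  P^+=[0.0772 0.0296; 0.0296 0.2633]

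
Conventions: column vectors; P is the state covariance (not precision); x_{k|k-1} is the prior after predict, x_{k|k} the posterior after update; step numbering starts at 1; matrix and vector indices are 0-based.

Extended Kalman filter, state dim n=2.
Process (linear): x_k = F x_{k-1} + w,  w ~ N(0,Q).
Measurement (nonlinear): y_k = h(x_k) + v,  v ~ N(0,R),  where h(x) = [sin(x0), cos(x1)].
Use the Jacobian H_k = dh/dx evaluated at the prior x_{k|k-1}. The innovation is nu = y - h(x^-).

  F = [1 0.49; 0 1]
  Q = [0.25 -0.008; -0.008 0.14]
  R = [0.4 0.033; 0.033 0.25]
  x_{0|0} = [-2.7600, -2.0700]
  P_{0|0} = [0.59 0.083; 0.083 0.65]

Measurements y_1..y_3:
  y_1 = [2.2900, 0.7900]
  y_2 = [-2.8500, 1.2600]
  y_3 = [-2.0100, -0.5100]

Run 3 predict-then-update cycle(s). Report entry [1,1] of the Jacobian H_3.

H_jac[1,1] = 0.7132

step 1: x^-=[-3.7743, -2.0700]  P^-=[1.0774 0.3935; 0.3935 0.7900]  H_jac=[-0.8064 0.0000; 0.0000 0.8780]  S=[1.1007 -0.2456; -0.2456 0.8589]  K=[-0.7473 0.1885; -0.1155 0.7745]  nu=[1.6987, 1.2687]  x^+=[-4.8046, -1.2836]  P^+=[0.3630 0.0256; 0.0256 0.2162]
step 2: x^-=[-5.4335, -1.2836]  P^-=[0.6900 0.1235; 0.1235 0.3562]  H_jac=[0.6602 0.0000; 0.0000 0.9590]  S=[0.7008 0.1112; 0.1112 0.5776]  K=[0.6370 0.0825; 0.0232 0.5869]  nu=[-3.6011, 0.9767]  x^+=[-7.6468, -0.7940]  P^+=[0.3900 0.0434; 0.0434 0.1538]
step 3: x^-=[-8.0358, -0.7940]  P^-=[0.7195 0.1108; 0.1108 0.2938]  H_jac=[-0.1808 0.0000; 0.0000 0.7132]  S=[0.4235 0.0187; 0.0187 0.3994]  K=[-0.3166 0.2126; -0.0706 0.5279]  nu=[-1.0265, -1.2110]  x^+=[-7.9683, -1.3608]  P^+=[0.6615 0.0599; 0.0599 0.1818]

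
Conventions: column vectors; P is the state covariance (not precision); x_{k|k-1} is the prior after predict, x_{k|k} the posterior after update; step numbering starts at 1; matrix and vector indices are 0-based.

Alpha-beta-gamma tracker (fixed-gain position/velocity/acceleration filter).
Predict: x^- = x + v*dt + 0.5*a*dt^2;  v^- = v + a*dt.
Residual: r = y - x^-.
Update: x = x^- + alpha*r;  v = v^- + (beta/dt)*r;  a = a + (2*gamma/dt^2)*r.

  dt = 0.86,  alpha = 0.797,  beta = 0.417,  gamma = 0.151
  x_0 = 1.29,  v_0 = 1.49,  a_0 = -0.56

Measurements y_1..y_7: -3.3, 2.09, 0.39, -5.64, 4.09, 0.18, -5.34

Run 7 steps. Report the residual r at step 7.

resid = -8.3303

step 1: x_pred=2.3643  r=-5.6643  x^+=-2.1501  v^+=-1.7381  a^+=-2.8729
step 2: x_pred=-4.7073  r=6.7973  x^+=0.7101  v^+=-0.9129  a^+=-0.0974
step 3: x_pred=-0.1110  r=0.5010  x^+=0.2883  v^+=-0.7537  a^+=0.1072
step 4: x_pred=-0.3203  r=-5.3197  x^+=-4.5601  v^+=-3.2410  a^+=-2.0650
step 5: x_pred=-8.1110  r=12.2010  x^+=1.6132  v^+=0.8992  a^+=2.9170
step 6: x_pred=3.4652  r=-3.2852  x^+=0.8469  v^+=1.8149  a^+=1.5756
step 7: x_pred=2.9903  r=-8.3303  x^+=-3.6489  v^+=-0.8694  a^+=-1.8259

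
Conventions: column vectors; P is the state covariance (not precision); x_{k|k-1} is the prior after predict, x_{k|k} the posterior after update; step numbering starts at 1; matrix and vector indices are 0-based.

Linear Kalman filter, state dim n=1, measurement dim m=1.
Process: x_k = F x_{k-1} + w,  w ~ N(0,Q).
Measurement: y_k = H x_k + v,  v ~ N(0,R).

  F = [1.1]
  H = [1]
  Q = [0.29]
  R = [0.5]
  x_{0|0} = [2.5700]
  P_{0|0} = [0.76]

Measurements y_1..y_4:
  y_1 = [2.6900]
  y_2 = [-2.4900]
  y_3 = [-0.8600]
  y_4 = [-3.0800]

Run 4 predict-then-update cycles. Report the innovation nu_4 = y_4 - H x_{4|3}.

innov = [-2.4224]

step 1: x^-=[2.8270]  P^-=[1.2096]  S=[1.7096]  K=[0.7075]  nu=[-0.1370]  x^+=[2.7301]  P^+=[0.3538]
step 2: x^-=[3.0031]  P^-=[0.7181]  S=[1.2181]  K=[0.5895]  nu=[-5.4931]  x^+=[-0.2352]  P^+=[0.2948]
step 3: x^-=[-0.2587]  P^-=[0.6467]  S=[1.1467]  K=[0.5639]  nu=[-0.6013]  x^+=[-0.5978]  P^+=[0.2820]
step 4: x^-=[-0.6576]  P^-=[0.6312]  S=[1.1312]  K=[0.5580]  nu=[-2.4224]  x^+=[-2.0093]  P^+=[0.2790]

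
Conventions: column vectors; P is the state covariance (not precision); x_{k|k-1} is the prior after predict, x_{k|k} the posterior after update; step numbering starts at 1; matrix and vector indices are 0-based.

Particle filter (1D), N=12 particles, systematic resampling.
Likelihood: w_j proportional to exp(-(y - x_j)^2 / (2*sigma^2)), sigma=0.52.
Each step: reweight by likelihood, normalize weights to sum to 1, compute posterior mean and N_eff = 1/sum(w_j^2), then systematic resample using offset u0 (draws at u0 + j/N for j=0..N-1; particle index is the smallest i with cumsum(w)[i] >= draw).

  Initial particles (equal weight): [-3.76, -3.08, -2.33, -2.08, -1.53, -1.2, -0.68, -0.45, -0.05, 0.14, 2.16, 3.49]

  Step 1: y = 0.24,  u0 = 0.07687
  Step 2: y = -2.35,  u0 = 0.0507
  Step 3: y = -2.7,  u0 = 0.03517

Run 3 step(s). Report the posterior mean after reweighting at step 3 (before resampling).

step 1: w=[0.0000, 0.0000, 0.0000, 0.0000, 0.0012, 0.0087, 0.0841, 0.1667, 0.3442, 0.3947, 0.0004, 0.0000]  mean=-0.1055  Neff=3.2345  idx=[6, 7, 7, 8, 8, 8, 8, 9, 9, 9, 9, 9]
step 2: w=[0.6727, 0.1474, 0.1474, 0.0066, 0.0066, 0.0066, 0.0066, 0.0012, 0.0012, 0.0012, 0.0012, 0.0012]  mean=-0.5906  Neff=2.0154  idx=[0, 0, 0, 0, 0, 0, 0, 0, 1, 1, 2, 2]
step 3: w=[0.1156, 0.1156, 0.1156, 0.1156, 0.1156, 0.1156, 0.1156, 0.1156, 0.0188, 0.0188, 0.0188, 0.0188]  mean=-0.6627  Neff=9.2322  idx=[0, 1, 1, 2, 3, 3, 4, 5, 6, 6, 7, 9]

post_mean = -0.6627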